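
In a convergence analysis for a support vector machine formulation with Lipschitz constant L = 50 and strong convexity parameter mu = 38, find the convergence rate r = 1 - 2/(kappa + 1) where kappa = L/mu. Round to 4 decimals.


Step 1: Compute the condition number.
kappa = L/mu = 50/38 = 1.3158
Step 2: Compute the convergence rate.
r = 1 - 2/(kappa + 1) = 1 - 2*mu/(L + mu) = (L - mu)/(L + mu) = 12/88 = 0.1364


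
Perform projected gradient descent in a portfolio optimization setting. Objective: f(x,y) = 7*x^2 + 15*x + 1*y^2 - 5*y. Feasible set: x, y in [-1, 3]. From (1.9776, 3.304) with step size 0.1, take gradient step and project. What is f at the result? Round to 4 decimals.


Step 1: Compute gradient at (1.9776, 3.304).
grad_x = 2*7*1.9776 + 15 = 42.6864
grad_y = 2*1*3.304 - 5 = 1.608
Step 2: Gradient step.
x_raw = 1.9776 - 0.1*42.6864 = -2.291
y_raw = 3.304 - 0.1*1.608 = 3.1432
Step 3: Project onto [-1, 3].
x_proj = clip(-2.291) = -1.0
y_proj = clip(3.1432) = 3.0
Step 4: Evaluate f.
f(-1.0, 3.0) = -14.0


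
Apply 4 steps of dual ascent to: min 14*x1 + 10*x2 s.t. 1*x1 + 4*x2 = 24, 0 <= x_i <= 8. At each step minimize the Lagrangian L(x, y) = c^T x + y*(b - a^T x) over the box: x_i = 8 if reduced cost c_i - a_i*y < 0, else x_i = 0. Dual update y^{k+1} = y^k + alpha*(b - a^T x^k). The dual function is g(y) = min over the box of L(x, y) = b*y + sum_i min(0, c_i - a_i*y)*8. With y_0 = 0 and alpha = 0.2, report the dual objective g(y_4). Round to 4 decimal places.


Dual ascent for LP: min 14*x1 + 10*x2, 1*x1 + 4*x2 = 24, 0 <= x_i <= 8
Step 1: y^k = 0.0, reduced costs: (14.0, 10.0)
  x^k = (0.0, 0.0), subgradient = b - a^T x = 24.0
  y^{k+1} = 0.0 + 0.2*24.0 = 4.8
Step 2: y^k = 4.8, reduced costs: (9.2, -9.2)
  x^k = (0.0, 8.0), subgradient = b - a^T x = -8.0
  y^{k+1} = 4.8 + 0.2*-8.0 = 3.2
Step 3: y^k = 3.2, reduced costs: (10.8, -2.8)
  x^k = (0.0, 8.0), subgradient = b - a^T x = -8.0
  y^{k+1} = 3.2 + 0.2*-8.0 = 1.6
Step 4: y^k = 1.6, reduced costs: (12.4, 3.6)
  x^k = (0.0, 0.0), subgradient = b - a^T x = 24.0
  y^{k+1} = 1.6 + 0.2*24.0 = 6.4
Dual objective at y_4 = 6.4: reduced costs (7.6, -15.6), box minimizer x = (0.0, 8.0)
g(y_4) = b*y + (c1 - a1*y)*x1 + (c2 - a2*y)*x2 = 24*6.4 + 7.6*0.0 + (-15.6)*8.0 = 153.6 + 0.0 - 124.8 = 28.8


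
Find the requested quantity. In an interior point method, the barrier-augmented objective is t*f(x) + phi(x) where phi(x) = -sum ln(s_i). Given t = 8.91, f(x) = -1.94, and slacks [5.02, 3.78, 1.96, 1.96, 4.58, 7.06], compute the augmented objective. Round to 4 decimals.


Step 1: Compute log-barrier.
ln values: [1.6134, 1.3297, 0.6729, 0.6729, 1.5217, 1.9544]
phi = -(1.6134 + 1.3297 + 0.6729 + 0.6729 + 1.5217 + 1.9544) = -7.7652
Step 2: Compute augmented objective.
t*f(x) = 8.91*-1.94 = -17.2854
Total = -17.2854 - 7.7652 = -25.0506


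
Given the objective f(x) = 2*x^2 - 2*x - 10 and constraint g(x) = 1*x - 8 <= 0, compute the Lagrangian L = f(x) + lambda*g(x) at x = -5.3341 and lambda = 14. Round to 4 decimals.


Step 1: Evaluate f(x).
f(-5.3341) = 2*(-5.3341)^2 - 2*(-5.3341) - 10 = 57.5734
Step 2: Evaluate g(x).
g(-5.3341) = 1*-5.3341 - 8 = -13.3341
Step 3: Compute Lagrangian.
L = 57.5734 + 14*-13.3341 = -129.104


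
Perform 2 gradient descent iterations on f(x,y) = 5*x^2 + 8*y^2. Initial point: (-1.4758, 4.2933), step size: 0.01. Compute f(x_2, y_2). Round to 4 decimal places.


Gradient descent on f(x,y) = 5*x^2 + 8*y^2.
Starting point: (-1.4758, 4.2933), alpha = 0.01
Step 1: grad_x = 2*5*-1.4758 = -14.758, grad_y = 2*8*4.2933 = 68.6928
  x_1 = -1.4758 - 0.01*-14.758 = -1.3282
  y_1 = 4.2933 - 0.01*68.6928 = 3.6064
Step 2: grad_x = 2*5*-1.3282 = -13.2822, grad_y = 2*8*3.6064 = 57.702
  x_2 = -1.3282 - 0.01*-13.2822 = -1.1954
  y_2 = 3.6064 - 0.01*57.702 = 3.0294
f(-1.1954, 3.0294) = 5*(-1.1954)^2 + 8*3.0294^2 = 80.5607


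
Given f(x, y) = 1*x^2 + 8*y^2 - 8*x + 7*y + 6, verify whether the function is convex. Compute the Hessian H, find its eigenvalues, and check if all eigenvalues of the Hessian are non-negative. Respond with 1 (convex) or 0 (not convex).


The Hessian of f(x,y) = 1*x^2 + 8*y^2 - 8*x + 7*y + 6 is:
H = [[2, 0], [0, 16]]
Trace = 2 + 16 = 18
Determinant = 2*16 - (0)^2 = 32
Discriminant = (18)^2 - 4*32 = 196.0
Eigenvalues: lambda_1 = 2.0, lambda_2 = 16.0
The function is convex.

1


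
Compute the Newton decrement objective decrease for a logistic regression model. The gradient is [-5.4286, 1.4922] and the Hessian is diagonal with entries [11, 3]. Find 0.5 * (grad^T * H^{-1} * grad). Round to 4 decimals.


Step 1: H is diagonal, so H^(-1) * g = [-0.4935, 0.4974].
Step 2: g^T H^(-1) g = sum_i g_i^2 / H_ii
  = (-5.4286)^2/11 + (1.4922)^2/3
  = 2.6791 + 0.7422 = 3.4213
Step 3: Objective decrease = 0.5 * g^T H^(-1) g = 1.7106


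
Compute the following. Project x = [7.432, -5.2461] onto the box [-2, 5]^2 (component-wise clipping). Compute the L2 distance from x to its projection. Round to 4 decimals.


Project each component onto [-2, 5].
clip(7.432) = 5.0, clip(-5.2461) = -2.0
Projection = [5.0, -2.0]
Squared diffs: [5.9146, 10.5372]
Distance = sqrt(16.4518) = 4.0561


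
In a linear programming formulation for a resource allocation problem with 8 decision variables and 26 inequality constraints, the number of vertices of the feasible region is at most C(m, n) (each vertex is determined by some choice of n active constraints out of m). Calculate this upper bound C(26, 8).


Each vertex corresponds to some choice of n active constraints out of m, so the number of vertices is at most C(m, n) = m! / (n!(m-n)!).
m = 26, n = 8
Numerator: 26 * 25 * 24 * 23 * 22 * 21 * 20 * 19
Denominator: 8! = 40320
C(26, 8) = 1562275


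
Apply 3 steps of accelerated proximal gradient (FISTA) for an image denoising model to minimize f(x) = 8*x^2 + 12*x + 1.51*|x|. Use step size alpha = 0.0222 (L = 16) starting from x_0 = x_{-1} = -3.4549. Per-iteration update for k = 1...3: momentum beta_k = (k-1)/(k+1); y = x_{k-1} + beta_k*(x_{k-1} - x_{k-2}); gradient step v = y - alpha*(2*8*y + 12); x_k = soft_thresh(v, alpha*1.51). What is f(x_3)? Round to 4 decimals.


FISTA on f(x) = 8*x^2 + 12*x + 1.51*|x|
L = 16, alpha = 0.0222
Iteration 1: beta = 0.0, y = -3.4549 + 0.0*(-3.4549 + 3.4549) = -3.4549
  grad(y) = -43.2784, v = y - alpha*grad = -2.4941
  prox(v) = soft_thresh(-2.4941, 0.0335) = -2.4606
Iteration 2: beta = 0.3333, y = -2.4606 + 0.3333*(-2.4606 + 3.4549) = -2.1292
  grad(y) = -22.0666, v = y - alpha*grad = -1.6393
  prox(v) = soft_thresh(-1.6393, 0.0335) = -1.6058
Iteration 3: beta = 0.5, y = -1.6058 + 0.5*(-1.6058 + 2.4606) = -1.1783
  grad(y) = -6.8535, v = y - alpha*grad = -1.0262
  prox(v) = soft_thresh(-1.0262, 0.0335) = -0.9927
f(x_3) = 8*(-0.9927)^2 + 12*(-0.9927) + 1.51*|-0.9927| = -2.5299


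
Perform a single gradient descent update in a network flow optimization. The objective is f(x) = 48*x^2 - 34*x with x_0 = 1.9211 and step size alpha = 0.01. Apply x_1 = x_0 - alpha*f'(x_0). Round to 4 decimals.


We compute the gradient at x_0 and apply the update.
f'(x) = 96*x - 34
f'(1.9211) = 96*1.9211 - 34 = 150.4256
x_1 = 1.9211 - 0.01*150.4256 = 0.4168


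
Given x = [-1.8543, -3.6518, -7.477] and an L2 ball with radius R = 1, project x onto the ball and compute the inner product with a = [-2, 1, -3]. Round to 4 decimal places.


Step 1: Compute ||x|| (intermediates to 6 decimals).
||x|| = sqrt((-1.8543)^2 + (-3.6518)^2 + (-7.477)^2) = 8.525233
Step 2: Project.
Since ||x|| > R, scale = R/||x|| = 1/8.525233 = 0.117299, proj(x) = scale * x
proj(x) = [-0.217508, -0.428352, -0.877045]
Step 3: Dot product.
a^T * proj(x) = -2*(-0.217508) + 1*(-0.428352) - 3*(-0.877045) = 2.6378


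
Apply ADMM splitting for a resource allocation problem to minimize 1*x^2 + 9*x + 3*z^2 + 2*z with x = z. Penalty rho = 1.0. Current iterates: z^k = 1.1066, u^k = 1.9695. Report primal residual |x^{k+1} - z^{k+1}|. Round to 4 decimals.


ADMM iteration with rho = 1.0, z^k = 1.1066, u^k = 1.9695
Step 1: x-update.
Minimize 1*x^2 + 9*x + (1.0/2)*(x - 1.1066 + 1.9695)^2
FOC: (2*1 + 1.0)*x = -9 + 1.0*(1.1066 - 1.9695)
x^{k+1} = -3.2876
Step 2: z-update.
Minimize 3*z^2 + 2*z + (1.0/2)*(-3.2876 - z + 1.9695)^2
FOC: (2*3 + 1.0)*z = -2 + 1.0*(-3.2876 + 1.9695)
z^{k+1} = -0.474
Step 3: u-update.
u^{k+1} = 1.9695 - 3.2876 + 0.474 = -0.8441
Step 4: Primal residual = |-3.2876 + 0.474| = 2.8136


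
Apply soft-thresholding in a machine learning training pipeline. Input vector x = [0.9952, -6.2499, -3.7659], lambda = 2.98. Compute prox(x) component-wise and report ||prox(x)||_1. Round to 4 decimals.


Soft-thresholding with lambda = 2.98:
prox(0.9952) = sign(0.9952)*max(|0.9952| - 2.98, 0) = 0.0
prox(-6.2499) = sign(-6.2499)*max(|-6.2499| - 2.98, 0) = -3.2699
prox(-3.7659) = sign(-3.7659)*max(|-3.7659| - 2.98, 0) = -0.7859
prox(x) = [0.0, -3.2699, -0.7859]
||prox(x)||_1 = 0.0 + 3.2699 + 0.7859 = 4.0558


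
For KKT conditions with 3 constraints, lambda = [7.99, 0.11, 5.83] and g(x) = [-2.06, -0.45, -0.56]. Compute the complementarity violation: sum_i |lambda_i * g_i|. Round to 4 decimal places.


KKT complementary slackness check:
lambda_1 * g_1 = 7.99 * -2.06 = -16.4594
lambda_2 * g_2 = 0.11 * -0.45 = -0.0495
lambda_3 * g_3 = 5.83 * -0.56 = -3.2648
Total violation = 16.4594 + 0.0495 + 3.2648 = 19.7737


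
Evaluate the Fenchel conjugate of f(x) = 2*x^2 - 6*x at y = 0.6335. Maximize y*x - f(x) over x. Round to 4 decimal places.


f*(y) = sup_x {y*x - a*x^2 - b*x} = sup_x {(y-b)*x - a*x^2}
FOC: (y - b) - 2a*x = 0 => x* = (y - b)/(2a)
x* = (0.6335 + 6)/(2*2) = 1.6584
f*(0.6335) = (y-b)^2/(4a) = (0.6335 + 6)^2/(4*2)
= 44.0033/8 = 5.5004


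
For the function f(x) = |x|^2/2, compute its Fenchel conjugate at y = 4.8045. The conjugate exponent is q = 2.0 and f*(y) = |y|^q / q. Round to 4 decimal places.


The conjugate exponent q satisfies 1/p + 1/q = 1.
p = 2, so q = 2/(2 - 1) = 2.0
|y|^q = 4.8045^2.0 = 23.0832
f*(4.8045) = 23.0832 / 2.0 = 11.5416


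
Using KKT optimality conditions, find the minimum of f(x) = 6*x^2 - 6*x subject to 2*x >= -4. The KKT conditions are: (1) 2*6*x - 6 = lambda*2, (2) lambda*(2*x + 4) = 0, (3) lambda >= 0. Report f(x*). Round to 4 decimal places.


Step 1: Try lambda = 0 (constraint inactive).
Stationarity: 2*6*x - 6 = 0
x* = 6/(2*6) = 0.5
Check constraint: 2*0.5 = 1.0 >= -4 -- satisfied.
Step 2: Compute optimal value.
f(x*) = 6*0.5^2 - 6*0.5 = -1.5


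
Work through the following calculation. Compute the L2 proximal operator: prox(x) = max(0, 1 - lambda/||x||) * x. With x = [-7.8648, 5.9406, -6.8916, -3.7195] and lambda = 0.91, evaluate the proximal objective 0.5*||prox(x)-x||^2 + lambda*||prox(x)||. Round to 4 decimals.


Step 1: Compute ||x||.
||x|| = 12.5887
Step 2: Compute scaling factor.
scale = max(0, 1 - 0.91/12.5887) = 0.9277
Step 3: prox(x) = [-7.2963, 5.5112, -6.3934, -3.4506]
||prox(x)|| = 11.6787
Step 4: Proximal objective.
0.5*||prox-x||^2 = 0.4141
lambda*||prox|| = 10.6276
Total = 11.0416


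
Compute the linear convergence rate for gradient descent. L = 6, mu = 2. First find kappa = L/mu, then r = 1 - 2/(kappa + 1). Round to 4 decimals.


Step 1: Compute the condition number.
kappa = L/mu = 6/2 = 3.0
Step 2: Compute the convergence rate.
r = 1 - 2/(kappa + 1) = 1 - 2*mu/(L + mu) = (L - mu)/(L + mu) = 4/8 = 0.5


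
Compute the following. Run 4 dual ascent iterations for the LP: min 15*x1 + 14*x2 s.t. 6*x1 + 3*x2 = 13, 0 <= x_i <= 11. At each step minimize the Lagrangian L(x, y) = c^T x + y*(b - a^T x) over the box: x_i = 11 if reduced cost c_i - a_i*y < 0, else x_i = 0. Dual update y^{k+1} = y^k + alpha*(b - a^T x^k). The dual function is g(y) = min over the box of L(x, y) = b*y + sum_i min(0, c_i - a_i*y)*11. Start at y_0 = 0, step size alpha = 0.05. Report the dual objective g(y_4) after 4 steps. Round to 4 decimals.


Dual ascent for LP: min 15*x1 + 14*x2, 6*x1 + 3*x2 = 13, 0 <= x_i <= 11
Step 1: y^k = 0.0, reduced costs: (15.0, 14.0)
  x^k = (0.0, 0.0), subgradient = b - a^T x = 13.0
  y^{k+1} = 0.0 + 0.05*13.0 = 0.65
Step 2: y^k = 0.65, reduced costs: (11.1, 12.05)
  x^k = (0.0, 0.0), subgradient = b - a^T x = 13.0
  y^{k+1} = 0.65 + 0.05*13.0 = 1.3
Step 3: y^k = 1.3, reduced costs: (7.2, 10.1)
  x^k = (0.0, 0.0), subgradient = b - a^T x = 13.0
  y^{k+1} = 1.3 + 0.05*13.0 = 1.95
Step 4: y^k = 1.95, reduced costs: (3.3, 8.15)
  x^k = (0.0, 0.0), subgradient = b - a^T x = 13.0
  y^{k+1} = 1.95 + 0.05*13.0 = 2.6
Dual objective at y_4 = 2.6: reduced costs (-0.6, 6.2), box minimizer x = (11.0, 0.0)
g(y_4) = b*y + (c1 - a1*y)*x1 + (c2 - a2*y)*x2 = 13*2.6 + (-0.6)*11.0 + 6.2*0.0 = 33.8 - 6.6 + 0.0 = 27.2


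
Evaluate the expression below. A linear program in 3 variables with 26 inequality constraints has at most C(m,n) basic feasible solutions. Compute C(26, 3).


Each vertex corresponds to some choice of n active constraints out of m, so the number of vertices is at most C(m, n) = m! / (n!(m-n)!).
m = 26, n = 3
Numerator: 26 * 25 * 24
Denominator: 3! = 6
C(26, 3) = 2600


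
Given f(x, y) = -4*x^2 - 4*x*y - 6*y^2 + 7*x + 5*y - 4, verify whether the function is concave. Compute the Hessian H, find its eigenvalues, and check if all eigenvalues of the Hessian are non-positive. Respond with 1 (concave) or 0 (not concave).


The Hessian of f(x,y) = -4*x^2 - 4*x*y - 6*y^2 + 7*x + 5*y - 4 is:
H = [[-8, -4], [-4, -12]]
Trace = -8 - 12 = -20
Determinant = -8*-12 - (-4)^2 = 80
Discriminant = (-20)^2 - 4*80 = 80.0
Eigenvalues: lambda_1 = -14.4721, lambda_2 = -5.5279
The function is concave.

1


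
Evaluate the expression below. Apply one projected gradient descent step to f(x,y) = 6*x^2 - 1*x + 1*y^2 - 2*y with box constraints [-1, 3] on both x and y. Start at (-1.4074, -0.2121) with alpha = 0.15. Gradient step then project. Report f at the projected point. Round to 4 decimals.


Step 1: Compute gradient at (-1.4074, -0.2121).
grad_x = 2*6*-1.4074 - 1 = -17.8888
grad_y = 2*1*-0.2121 - 2 = -2.4242
Step 2: Gradient step.
x_raw = -1.4074 - 0.15*-17.8888 = 1.2759
y_raw = -0.2121 - 0.15*-2.4242 = 0.1515
Step 3: Project onto [-1, 3].
x_proj = clip(1.2759) = 1.2759
y_proj = clip(0.1515) = 0.1515
Step 4: Evaluate f.
f(1.2759, 0.1515) = 8.2118


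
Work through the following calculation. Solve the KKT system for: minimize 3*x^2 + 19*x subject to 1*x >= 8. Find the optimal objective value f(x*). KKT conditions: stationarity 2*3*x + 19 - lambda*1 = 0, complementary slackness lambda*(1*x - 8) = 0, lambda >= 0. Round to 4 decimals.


Step 1: Try lambda = 0 (constraint inactive).
x_unc = -19/(2*3) = -3.1667
Check: 1*-3.1667 = -3.1667 < 8 -- violated!
Step 2: Constraint must be active: 1*x = 8
x* = 8/1 = 8.0
lambda = (2*3*8.0 + 19)/1 = 67.0
Step 3: Compute optimal value.
f(x*) = 3*8.0^2 + 19*8.0 = 344.0


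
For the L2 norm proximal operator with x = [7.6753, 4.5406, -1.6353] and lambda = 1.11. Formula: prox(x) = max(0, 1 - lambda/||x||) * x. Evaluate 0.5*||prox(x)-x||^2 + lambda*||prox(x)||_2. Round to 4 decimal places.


Step 1: Compute ||x||.
||x|| = 9.0665
Step 2: Compute scaling factor.
scale = max(0, 1 - 1.11/9.0665) = 0.8776
Step 3: prox(x) = [6.7356, 3.9847, -1.4351]
||prox(x)|| = 7.9565
Step 4: Proximal objective.
0.5*||prox-x||^2 = 0.6161
lambda*||prox|| = 8.8317
Total = 9.4478


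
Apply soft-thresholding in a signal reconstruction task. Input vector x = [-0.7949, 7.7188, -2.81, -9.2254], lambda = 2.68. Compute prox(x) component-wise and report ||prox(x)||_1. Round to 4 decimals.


Soft-thresholding with lambda = 2.68:
prox(-0.7949) = sign(-0.7949)*max(|-0.7949| - 2.68, 0) = 0.0
prox(7.7188) = sign(7.7188)*max(|7.7188| - 2.68, 0) = 5.0388
prox(-2.81) = sign(-2.81)*max(|-2.81| - 2.68, 0) = -0.13
prox(-9.2254) = sign(-9.2254)*max(|-9.2254| - 2.68, 0) = -6.5454
prox(x) = [0.0, 5.0388, -0.13, -6.5454]
||prox(x)||_1 = 0.0 + 5.0388 + 0.13 + 6.5454 = 11.7142


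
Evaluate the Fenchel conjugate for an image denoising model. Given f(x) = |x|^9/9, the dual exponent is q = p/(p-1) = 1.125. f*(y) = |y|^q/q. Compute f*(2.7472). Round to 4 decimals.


The conjugate exponent q satisfies 1/p + 1/q = 1.
p = 9, so q = 9/(9 - 1) = 1.125
|y|^q = 2.7472^1.125 = 3.1171
f*(2.7472) = 3.1171 / 1.125 = 2.7708


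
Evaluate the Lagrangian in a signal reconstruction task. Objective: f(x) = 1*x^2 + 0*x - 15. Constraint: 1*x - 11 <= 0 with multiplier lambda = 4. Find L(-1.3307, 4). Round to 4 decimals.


Step 1: Evaluate f(x).
f(-1.3307) = 1*(-1.3307)^2 + 0*(-1.3307) - 15 = -13.2292
Step 2: Evaluate g(x).
g(-1.3307) = 1*-1.3307 - 11 = -12.3307
Step 3: Compute Lagrangian.
L = -13.2292 + 4*-12.3307 = -62.552


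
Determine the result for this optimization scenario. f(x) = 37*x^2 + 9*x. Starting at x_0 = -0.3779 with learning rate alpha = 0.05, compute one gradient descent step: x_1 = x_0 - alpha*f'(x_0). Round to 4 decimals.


We compute the gradient at x_0 and apply the update.
f'(x) = 74*x + 9
f'(-0.3779) = 74*-0.3779 + 9 = -18.9646
x_1 = -0.3779 - 0.05*-18.9646 = 0.5703


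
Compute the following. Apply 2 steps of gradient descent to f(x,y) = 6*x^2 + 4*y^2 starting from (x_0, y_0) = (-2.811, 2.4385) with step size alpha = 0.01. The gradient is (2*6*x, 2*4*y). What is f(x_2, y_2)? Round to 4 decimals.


Gradient descent on f(x,y) = 6*x^2 + 4*y^2.
Starting point: (-2.811, 2.4385), alpha = 0.01
Step 1: grad_x = 2*6*-2.811 = -33.732, grad_y = 2*4*2.4385 = 19.508
  x_1 = -2.811 - 0.01*-33.732 = -2.4737
  y_1 = 2.4385 - 0.01*19.508 = 2.2434
Step 2: grad_x = 2*6*-2.4737 = -29.6842, grad_y = 2*4*2.2434 = 17.9474
  x_2 = -2.4737 - 0.01*-29.6842 = -2.1768
  y_2 = 2.2434 - 0.01*17.9474 = 2.0639
f(-2.1768, 2.0639) = 6*(-2.1768)^2 + 4*2.0639^2 = 45.4713


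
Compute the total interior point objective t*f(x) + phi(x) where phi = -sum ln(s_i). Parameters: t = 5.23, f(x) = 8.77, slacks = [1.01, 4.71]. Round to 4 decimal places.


Step 1: Compute log-barrier.
ln values: [0.01, 1.5497]
phi = -(0.01 + 1.5497) = -1.5596
Step 2: Compute augmented objective.
t*f(x) = 5.23*8.77 = 45.8671
Total = 45.8671 - 1.5596 = 44.3075


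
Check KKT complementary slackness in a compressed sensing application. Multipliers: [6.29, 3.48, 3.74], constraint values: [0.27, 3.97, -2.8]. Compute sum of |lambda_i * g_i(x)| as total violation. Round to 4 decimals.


KKT complementary slackness check:
lambda_1 * g_1 = 6.29 * 0.27 = 1.6983
lambda_2 * g_2 = 3.48 * 3.97 = 13.8156
lambda_3 * g_3 = 3.74 * -2.8 = -10.472
Total violation = 1.6983 + 13.8156 + 10.472 = 25.9859


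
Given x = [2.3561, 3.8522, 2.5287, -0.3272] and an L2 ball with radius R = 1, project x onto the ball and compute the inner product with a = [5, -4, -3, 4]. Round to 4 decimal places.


Step 1: Compute ||x|| (intermediates to 6 decimals).
||x|| = sqrt(2.3561^2 + 3.8522^2 + 2.5287^2 + (-0.3272)^2) = 5.185753
Step 2: Project.
Since ||x|| > R, scale = R/||x|| = 1/5.185753 = 0.192836, proj(x) = scale * x
proj(x) = [0.454341, 0.742843, 0.487624, -0.063096]
Step 3: Dot product.
a^T * proj(x) = 5*0.454341 - 4*0.742843 - 3*0.487624 + 4*(-0.063096) = -2.4149


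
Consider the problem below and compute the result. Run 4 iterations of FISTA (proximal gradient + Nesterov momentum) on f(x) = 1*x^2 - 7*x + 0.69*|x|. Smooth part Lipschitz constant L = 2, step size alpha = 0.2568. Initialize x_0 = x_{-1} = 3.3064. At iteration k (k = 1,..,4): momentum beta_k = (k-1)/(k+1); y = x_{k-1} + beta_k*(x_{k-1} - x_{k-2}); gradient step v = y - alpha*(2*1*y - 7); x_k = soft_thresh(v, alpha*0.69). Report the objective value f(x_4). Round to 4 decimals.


FISTA on f(x) = 1*x^2 - 7*x + 0.69*|x|
L = 2, alpha = 0.2568
Iteration 1: beta = 0.0, y = 3.3064 + 0.0*(3.3064 - 3.3064) = 3.3064
  grad(y) = -0.3872, v = y - alpha*grad = 3.4058
  prox(v) = soft_thresh(3.4058, 0.1772) = 3.2286
Iteration 2: beta = 0.3333, y = 3.2286 + 0.3333*(3.2286 - 3.3064) = 3.2027
  grad(y) = -0.5946, v = y - alpha*grad = 3.3554
  prox(v) = soft_thresh(3.3554, 0.1772) = 3.1782
Iteration 3: beta = 0.5, y = 3.1782 + 0.5*(3.1782 - 3.2286) = 3.153
  grad(y) = -0.694, v = y - alpha*grad = 3.3312
  prox(v) = soft_thresh(3.3312, 0.1772) = 3.154
Iteration 4: beta = 0.6, y = 3.154 + 0.6*(3.154 - 3.1782) = 3.1395
  grad(y) = -0.721, v = y - alpha*grad = 3.3247
  prox(v) = soft_thresh(3.3247, 0.1772) = 3.1475
f(x_4) = 1*3.1475^2 - 7*3.1475 + 0.69*|3.1475| = -9.954


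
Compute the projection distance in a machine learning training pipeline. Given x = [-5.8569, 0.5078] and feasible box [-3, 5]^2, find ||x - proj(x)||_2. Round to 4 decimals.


Project each component onto [-3, 5].
clip(-5.8569) = -3.0, clip(0.5078) = 0.5078
Projection = [-3.0, 0.5078]
Squared diffs: [8.1619, 0.0]
Distance = sqrt(8.1619) = 2.8569


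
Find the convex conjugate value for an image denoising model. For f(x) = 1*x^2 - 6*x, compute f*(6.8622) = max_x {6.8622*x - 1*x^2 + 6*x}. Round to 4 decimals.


f*(y) = sup_x {y*x - a*x^2 - b*x} = sup_x {(y-b)*x - a*x^2}
FOC: (y - b) - 2a*x = 0 => x* = (y - b)/(2a)
x* = (6.8622 + 6)/(2*1) = 6.4311
f*(6.8622) = (y-b)^2/(4a) = (6.8622 + 6)^2/(4*1)
= 165.4362/4 = 41.359


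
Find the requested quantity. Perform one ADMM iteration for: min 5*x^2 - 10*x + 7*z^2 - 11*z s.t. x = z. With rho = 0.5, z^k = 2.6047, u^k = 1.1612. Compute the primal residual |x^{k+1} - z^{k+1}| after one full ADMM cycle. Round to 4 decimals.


ADMM iteration with rho = 0.5, z^k = 2.6047, u^k = 1.1612
Step 1: x-update.
Minimize 5*x^2 - 10*x + (0.5/2)*(x - 2.6047 + 1.1612)^2
FOC: (2*5 + 0.5)*x = 10 + 0.5*(2.6047 - 1.1612)
x^{k+1} = 1.0211
Step 2: z-update.
Minimize 7*z^2 - 11*z + (0.5/2)*(1.0211 - z + 1.1612)^2
FOC: (2*7 + 0.5)*z = 11 + 0.5*(1.0211 + 1.1612)
z^{k+1} = 0.8339
Step 3: u-update.
u^{k+1} = 1.1612 + 1.0211 - 0.8339 = 1.3484
Step 4: Primal residual = |1.0211 - 0.8339| = 0.1872


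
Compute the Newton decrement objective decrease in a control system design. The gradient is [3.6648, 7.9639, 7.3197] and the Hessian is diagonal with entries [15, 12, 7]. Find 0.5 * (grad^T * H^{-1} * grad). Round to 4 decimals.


Step 1: H is diagonal, so H^(-1) * g = [0.2443, 0.6637, 1.0457].
Step 2: g^T H^(-1) g = sum_i g_i^2 / H_ii
  = (3.6648)^2/15 + (7.9639)^2/12 + (7.3197)^2/7
  = 0.8954 + 5.2853 + 7.654 = 13.8347
Step 3: Objective decrease = 0.5 * g^T H^(-1) g = 6.9173


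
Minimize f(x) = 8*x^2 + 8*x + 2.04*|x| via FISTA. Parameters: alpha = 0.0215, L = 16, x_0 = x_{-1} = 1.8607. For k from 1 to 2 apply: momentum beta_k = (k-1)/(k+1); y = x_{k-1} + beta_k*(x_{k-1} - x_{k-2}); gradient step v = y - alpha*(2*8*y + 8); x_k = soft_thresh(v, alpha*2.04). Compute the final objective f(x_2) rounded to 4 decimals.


FISTA on f(x) = 8*x^2 + 8*x + 2.04*|x|
L = 16, alpha = 0.0215
Iteration 1: beta = 0.0, y = 1.8607 + 0.0*(1.8607 - 1.8607) = 1.8607
  grad(y) = 37.7712, v = y - alpha*grad = 1.0486
  prox(v) = soft_thresh(1.0486, 0.0439) = 1.0048
Iteration 2: beta = 0.3333, y = 1.0048 + 0.3333*(1.0048 - 1.8607) = 0.7194
  grad(y) = 19.5111, v = y - alpha*grad = 0.3
  prox(v) = soft_thresh(0.3, 0.0439) = 0.2561
f(x_2) = 8*0.2561^2 + 8*0.2561 + 2.04*|0.2561| = 3.0959


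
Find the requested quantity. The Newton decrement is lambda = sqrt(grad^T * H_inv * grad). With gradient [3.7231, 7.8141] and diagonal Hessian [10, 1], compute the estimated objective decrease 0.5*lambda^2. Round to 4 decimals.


Step 1: H is diagonal, so H^(-1) * g = [0.3723, 7.8141].
Step 2: g^T H^(-1) g = sum_i g_i^2 / H_ii
  = (3.7231)^2/10 + (7.8141)^2/1
  = 1.3861 + 61.0602 = 62.4463
Step 3: Objective decrease = 0.5 * g^T H^(-1) g = 31.2232


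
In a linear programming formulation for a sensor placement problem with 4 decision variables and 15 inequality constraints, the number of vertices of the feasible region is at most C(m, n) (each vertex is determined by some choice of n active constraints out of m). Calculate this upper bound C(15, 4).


Each vertex corresponds to some choice of n active constraints out of m, so the number of vertices is at most C(m, n) = m! / (n!(m-n)!).
m = 15, n = 4
Numerator: 15 * 14 * 13 * 12
Denominator: 4! = 24
C(15, 4) = 1365


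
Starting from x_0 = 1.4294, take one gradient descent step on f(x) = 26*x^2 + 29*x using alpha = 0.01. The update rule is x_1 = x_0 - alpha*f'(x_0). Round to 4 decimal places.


We compute the gradient at x_0 and apply the update.
f'(x) = 52*x + 29
f'(1.4294) = 52*1.4294 + 29 = 103.3288
x_1 = 1.4294 - 0.01*103.3288 = 0.3961


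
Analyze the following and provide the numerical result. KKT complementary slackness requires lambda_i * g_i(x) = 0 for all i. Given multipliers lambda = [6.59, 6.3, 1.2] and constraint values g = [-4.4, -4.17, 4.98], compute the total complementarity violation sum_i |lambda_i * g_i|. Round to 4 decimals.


KKT complementary slackness check:
lambda_1 * g_1 = 6.59 * -4.4 = -28.996
lambda_2 * g_2 = 6.3 * -4.17 = -26.271
lambda_3 * g_3 = 1.2 * 4.98 = 5.976
Total violation = 28.996 + 26.271 + 5.976 = 61.243


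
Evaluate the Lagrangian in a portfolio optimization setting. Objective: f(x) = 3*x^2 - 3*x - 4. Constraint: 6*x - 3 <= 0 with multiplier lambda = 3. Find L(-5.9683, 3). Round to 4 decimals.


Step 1: Evaluate f(x).
f(-5.9683) = 3*(-5.9683)^2 - 3*(-5.9683) - 4 = 120.7667
Step 2: Evaluate g(x).
g(-5.9683) = 6*-5.9683 - 3 = -38.8098
Step 3: Compute Lagrangian.
L = 120.7667 + 3*-38.8098 = 4.3373


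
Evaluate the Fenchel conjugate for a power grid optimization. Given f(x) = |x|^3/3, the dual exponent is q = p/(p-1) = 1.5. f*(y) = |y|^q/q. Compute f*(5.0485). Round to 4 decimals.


The conjugate exponent q satisfies 1/p + 1/q = 1.
p = 3, so q = 3/(3 - 1) = 1.5
|y|^q = 5.0485^1.5 = 11.3434
f*(5.0485) = 11.3434 / 1.5 = 7.5623


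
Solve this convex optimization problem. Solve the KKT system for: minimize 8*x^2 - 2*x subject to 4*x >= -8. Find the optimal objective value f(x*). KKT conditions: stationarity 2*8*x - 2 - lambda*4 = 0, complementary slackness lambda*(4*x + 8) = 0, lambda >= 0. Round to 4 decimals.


Step 1: Try lambda = 0 (constraint inactive).
Stationarity: 2*8*x - 2 = 0
x* = 2/(2*8) = 0.125
Check constraint: 4*0.125 = 0.5 >= -8 -- satisfied.
Step 2: Compute optimal value.
f(x*) = 8*0.125^2 - 2*0.125 = -0.125


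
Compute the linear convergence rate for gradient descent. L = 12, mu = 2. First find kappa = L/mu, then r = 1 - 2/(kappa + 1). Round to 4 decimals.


Step 1: Compute the condition number.
kappa = L/mu = 12/2 = 6.0
Step 2: Compute the convergence rate.
r = 1 - 2/(kappa + 1) = 1 - 2*mu/(L + mu) = (L - mu)/(L + mu) = 10/14 = 0.7143


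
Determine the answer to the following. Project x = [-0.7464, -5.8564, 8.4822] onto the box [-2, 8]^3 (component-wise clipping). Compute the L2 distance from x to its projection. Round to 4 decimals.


Project each component onto [-2, 8].
clip(-0.7464) = -0.7464, clip(-5.8564) = -2.0, clip(8.4822) = 8.0
Projection = [-0.7464, -2.0, 8.0]
Squared diffs: [0.0, 14.8718, 0.2325]
Distance = sqrt(15.1043) = 3.8864


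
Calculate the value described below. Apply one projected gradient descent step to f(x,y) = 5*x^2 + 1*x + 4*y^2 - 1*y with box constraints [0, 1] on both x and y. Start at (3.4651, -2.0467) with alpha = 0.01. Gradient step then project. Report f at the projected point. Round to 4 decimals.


Step 1: Compute gradient at (3.4651, -2.0467).
grad_x = 2*5*3.4651 + 1 = 35.651
grad_y = 2*4*-2.0467 - 1 = -17.3736
Step 2: Gradient step.
x_raw = 3.4651 - 0.01*35.651 = 3.1086
y_raw = -2.0467 - 0.01*-17.3736 = -1.873
Step 3: Project onto [0, 1].
x_proj = clip(3.1086) = 1.0
y_proj = clip(-1.873) = 0.0
Step 4: Evaluate f.
f(1.0, 0.0) = 6.0


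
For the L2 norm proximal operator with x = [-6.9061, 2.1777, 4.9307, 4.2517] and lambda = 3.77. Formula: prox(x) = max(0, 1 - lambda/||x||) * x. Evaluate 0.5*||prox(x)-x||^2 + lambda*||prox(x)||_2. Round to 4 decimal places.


Step 1: Compute ||x||.
||x|| = 9.7378
Step 2: Compute scaling factor.
scale = max(0, 1 - 3.77/9.7378) = 0.6129
Step 3: prox(x) = [-4.2324, 1.3346, 3.0218, 2.6057]
||prox(x)|| = 5.9678
Step 4: Proximal objective.
0.5*||prox-x||^2 = 7.1065
lambda*||prox|| = 22.4986
Total = 29.6052


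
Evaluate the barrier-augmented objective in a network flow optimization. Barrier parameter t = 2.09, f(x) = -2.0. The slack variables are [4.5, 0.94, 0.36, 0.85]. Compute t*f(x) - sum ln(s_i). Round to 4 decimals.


Step 1: Compute log-barrier.
ln values: [1.5041, -0.0619, -1.0217, -0.1625]
phi = -(1.5041 - 0.0619 - 1.0217 - 0.1625) = -0.258
Step 2: Compute augmented objective.
t*f(x) = 2.09*-2.0 = -4.18
Total = -4.18 - 0.258 = -4.438


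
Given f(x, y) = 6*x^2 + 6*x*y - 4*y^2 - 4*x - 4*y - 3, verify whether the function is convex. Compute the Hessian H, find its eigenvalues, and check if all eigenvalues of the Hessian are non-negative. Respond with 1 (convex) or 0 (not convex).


The Hessian of f(x,y) = 6*x^2 + 6*x*y - 4*y^2 - 4*x - 4*y - 3 is:
H = [[12, 6], [6, -8]]
Trace = 12 - 8 = 4
Determinant = 12*-8 - (6)^2 = -132
Discriminant = (4)^2 - 4*-132 = 544.0
Eigenvalues: lambda_1 = -9.6619, lambda_2 = 13.6619
The function is not convex.

0


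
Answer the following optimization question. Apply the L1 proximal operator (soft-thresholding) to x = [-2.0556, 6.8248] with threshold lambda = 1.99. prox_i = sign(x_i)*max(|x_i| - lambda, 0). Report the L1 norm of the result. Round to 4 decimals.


Soft-thresholding with lambda = 1.99:
prox(-2.0556) = sign(-2.0556)*max(|-2.0556| - 1.99, 0) = -0.0656
prox(6.8248) = sign(6.8248)*max(|6.8248| - 1.99, 0) = 4.8348
prox(x) = [-0.0656, 4.8348]
||prox(x)||_1 = 0.0656 + 4.8348 = 4.9004


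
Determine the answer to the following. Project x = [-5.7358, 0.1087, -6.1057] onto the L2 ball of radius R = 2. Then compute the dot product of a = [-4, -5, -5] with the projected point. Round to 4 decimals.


Step 1: Compute ||x|| (intermediates to 6 decimals).
||x|| = sqrt((-5.7358)^2 + 0.1087^2 + (-6.1057)^2) = 8.377994
Step 2: Project.
Since ||x|| > R, scale = R/||x|| = 2/8.377994 = 0.238721, proj(x) = scale * x
proj(x) = [-1.369256, 0.025949, -1.457559]
Step 3: Dot product.
a^T * proj(x) = -4*(-1.369256) - 5*0.025949 - 5*(-1.457559) = 12.6351


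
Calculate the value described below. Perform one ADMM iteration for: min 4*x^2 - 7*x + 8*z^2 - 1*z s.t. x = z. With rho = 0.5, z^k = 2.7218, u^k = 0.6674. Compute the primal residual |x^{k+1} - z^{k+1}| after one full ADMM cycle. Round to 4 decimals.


ADMM iteration with rho = 0.5, z^k = 2.7218, u^k = 0.6674
Step 1: x-update.
Minimize 4*x^2 - 7*x + (0.5/2)*(x - 2.7218 + 0.6674)^2
FOC: (2*4 + 0.5)*x = 7 + 0.5*(2.7218 - 0.6674)
x^{k+1} = 0.9444
Step 2: z-update.
Minimize 8*z^2 - 1*z + (0.5/2)*(0.9444 - z + 0.6674)^2
FOC: (2*8 + 0.5)*z = 1 + 0.5*(0.9444 + 0.6674)
z^{k+1} = 0.1094
Step 3: u-update.
u^{k+1} = 0.6674 + 0.9444 - 0.1094 = 1.5023
Step 4: Primal residual = |0.9444 - 0.1094| = 0.8349


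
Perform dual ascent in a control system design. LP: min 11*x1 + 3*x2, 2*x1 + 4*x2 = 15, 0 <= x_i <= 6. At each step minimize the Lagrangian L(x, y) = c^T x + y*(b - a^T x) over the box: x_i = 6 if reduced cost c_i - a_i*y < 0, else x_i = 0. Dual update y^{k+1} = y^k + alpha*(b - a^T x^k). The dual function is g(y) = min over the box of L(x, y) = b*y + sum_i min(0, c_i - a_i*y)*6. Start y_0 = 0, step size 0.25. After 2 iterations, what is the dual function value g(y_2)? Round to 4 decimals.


Dual ascent for LP: min 11*x1 + 3*x2, 2*x1 + 4*x2 = 15, 0 <= x_i <= 6
Step 1: y^k = 0.0, reduced costs: (11.0, 3.0)
  x^k = (0.0, 0.0), subgradient = b - a^T x = 15.0
  y^{k+1} = 0.0 + 0.25*15.0 = 3.75
Step 2: y^k = 3.75, reduced costs: (3.5, -12.0)
  x^k = (0.0, 6.0), subgradient = b - a^T x = -9.0
  y^{k+1} = 3.75 + 0.25*-9.0 = 1.5
Dual objective at y_2 = 1.5: reduced costs (8.0, -3.0), box minimizer x = (0.0, 6.0)
g(y_2) = b*y + (c1 - a1*y)*x1 + (c2 - a2*y)*x2 = 15*1.5 + 8.0*0.0 + (-3.0)*6.0 = 22.5 + 0.0 - 18.0 = 4.5


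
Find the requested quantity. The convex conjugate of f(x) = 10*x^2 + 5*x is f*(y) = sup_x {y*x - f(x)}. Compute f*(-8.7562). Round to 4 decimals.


f*(y) = sup_x {y*x - a*x^2 - b*x} = sup_x {(y-b)*x - a*x^2}
FOC: (y - b) - 2a*x = 0 => x* = (y - b)/(2a)
x* = (-8.7562 - 5)/(2*10) = -0.6878
f*(-8.7562) = (y-b)^2/(4a) = (-8.7562 - 5)^2/(4*10)
= 189.233/40 = 4.7308


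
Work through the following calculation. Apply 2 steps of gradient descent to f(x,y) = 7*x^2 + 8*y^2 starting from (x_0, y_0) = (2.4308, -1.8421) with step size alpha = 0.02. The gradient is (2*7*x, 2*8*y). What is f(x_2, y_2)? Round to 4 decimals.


Gradient descent on f(x,y) = 7*x^2 + 8*y^2.
Starting point: (2.4308, -1.8421), alpha = 0.02
Step 1: grad_x = 2*7*2.4308 = 34.0312, grad_y = 2*8*-1.8421 = -29.4736
  x_1 = 2.4308 - 0.02*34.0312 = 1.7502
  y_1 = -1.8421 - 0.02*-29.4736 = -1.2526
Step 2: grad_x = 2*7*1.7502 = 24.5025, grad_y = 2*8*-1.2526 = -20.042
  x_2 = 1.7502 - 0.02*24.5025 = 1.2601
  y_2 = -1.2526 - 0.02*-20.042 = -0.8518
f(1.2601, -0.8518) = 7*1.2601^2 + 8*(-0.8518)^2 = 16.9198


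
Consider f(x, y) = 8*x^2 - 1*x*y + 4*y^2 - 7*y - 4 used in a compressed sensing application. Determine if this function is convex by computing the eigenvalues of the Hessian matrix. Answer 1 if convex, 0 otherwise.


The Hessian of f(x,y) = 8*x^2 - 1*x*y + 4*y^2 - 7*y - 4 is:
H = [[16, -1], [-1, 8]]
Trace = 16 + 8 = 24
Determinant = 16*8 - (-1)^2 = 127
Discriminant = (24)^2 - 4*127 = 68.0
Eigenvalues: lambda_1 = 7.8769, lambda_2 = 16.1231
The function is convex.

1


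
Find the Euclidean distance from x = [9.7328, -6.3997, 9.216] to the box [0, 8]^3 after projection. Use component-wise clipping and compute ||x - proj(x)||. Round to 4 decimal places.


Project each component onto [0, 8].
clip(9.7328) = 8.0, clip(-6.3997) = 0.0, clip(9.216) = 8.0
Projection = [8.0, 0.0, 8.0]
Squared diffs: [3.0026, 40.9562, 1.4787]
Distance = sqrt(45.4375) = 6.7407


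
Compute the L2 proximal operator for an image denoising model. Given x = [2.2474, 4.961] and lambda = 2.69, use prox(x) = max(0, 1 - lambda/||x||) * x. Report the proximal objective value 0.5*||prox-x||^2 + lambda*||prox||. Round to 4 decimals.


Step 1: Compute ||x||.
||x|| = 5.4463
Step 2: Compute scaling factor.
scale = max(0, 1 - 2.69/5.4463) = 0.5061
Step 3: prox(x) = [1.1374, 2.5107]
||prox(x)|| = 2.7563
Step 4: Proximal objective.
0.5*||prox-x||^2 = 3.6181
lambda*||prox|| = 7.4144
Total = 11.0325


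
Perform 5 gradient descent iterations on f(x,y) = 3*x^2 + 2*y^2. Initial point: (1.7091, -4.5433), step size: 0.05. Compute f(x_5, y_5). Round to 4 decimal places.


Gradient descent on f(x,y) = 3*x^2 + 2*y^2.
Starting point: (1.7091, -4.5433), alpha = 0.05
Step 1: grad_x = 2*3*1.7091 = 10.2546, grad_y = 2*2*-4.5433 = -18.1732
  x_1 = 1.7091 - 0.05*10.2546 = 1.1964
  y_1 = -4.5433 - 0.05*-18.1732 = -3.6346
Step 2: grad_x = 2*3*1.1964 = 7.1782, grad_y = 2*2*-3.6346 = -14.5386
  x_2 = 1.1964 - 0.05*7.1782 = 0.8375
  y_2 = -3.6346 - 0.05*-14.5386 = -2.9077
Step 3: grad_x = 2*3*0.8375 = 5.0248, grad_y = 2*2*-2.9077 = -11.6308
  x_3 = 0.8375 - 0.05*5.0248 = 0.5862
  y_3 = -2.9077 - 0.05*-11.6308 = -2.3262
Step 4: grad_x = 2*3*0.5862 = 3.5173, grad_y = 2*2*-2.3262 = -9.3047
  x_4 = 0.5862 - 0.05*3.5173 = 0.4104
  y_4 = -2.3262 - 0.05*-9.3047 = -1.8609
Step 5: grad_x = 2*3*0.4104 = 2.4621, grad_y = 2*2*-1.8609 = -7.4437
  x_5 = 0.4104 - 0.05*2.4621 = 0.2872
  y_5 = -1.8609 - 0.05*-7.4437 = -1.4887
f(0.2872, -1.4887) = 3*0.2872^2 + 2*(-1.4887)^2 = 4.6803


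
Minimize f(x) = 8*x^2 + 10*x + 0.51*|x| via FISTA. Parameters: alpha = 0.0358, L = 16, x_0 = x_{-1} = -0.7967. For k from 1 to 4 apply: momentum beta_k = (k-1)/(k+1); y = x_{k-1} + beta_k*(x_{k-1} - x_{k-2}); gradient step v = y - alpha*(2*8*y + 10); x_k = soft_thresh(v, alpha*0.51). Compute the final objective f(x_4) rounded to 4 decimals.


FISTA on f(x) = 8*x^2 + 10*x + 0.51*|x|
L = 16, alpha = 0.0358
Iteration 1: beta = 0.0, y = -0.7967 + 0.0*(-0.7967 + 0.7967) = -0.7967
  grad(y) = -2.7472, v = y - alpha*grad = -0.6984
  prox(v) = soft_thresh(-0.6984, 0.0183) = -0.6801
Iteration 2: beta = 0.3333, y = -0.6801 + 0.3333*(-0.6801 + 0.7967) = -0.6412
  grad(y) = -0.2596, v = y - alpha*grad = -0.6319
  prox(v) = soft_thresh(-0.6319, 0.0183) = -0.6137
Iteration 3: beta = 0.5, y = -0.6137 + 0.5*(-0.6137 + 0.6801) = -0.5805
  grad(y) = 0.7126, v = y - alpha*grad = -0.606
  prox(v) = soft_thresh(-0.606, 0.0183) = -0.5877
Iteration 4: beta = 0.6, y = -0.5877 + 0.6*(-0.5877 + 0.6137) = -0.5721
  grad(y) = 0.8457, v = y - alpha*grad = -0.6024
  prox(v) = soft_thresh(-0.6024, 0.0183) = -0.5842
f(x_4) = 8*(-0.5842)^2 + 10*(-0.5842) + 0.51*|-0.5842| = -2.8137


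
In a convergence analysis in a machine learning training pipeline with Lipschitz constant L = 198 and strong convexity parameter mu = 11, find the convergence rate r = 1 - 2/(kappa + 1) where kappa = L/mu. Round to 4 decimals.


Step 1: Compute the condition number.
kappa = L/mu = 198/11 = 18.0
Step 2: Compute the convergence rate.
r = 1 - 2/(kappa + 1) = 1 - 2*mu/(L + mu) = (L - mu)/(L + mu) = 187/209 = 0.8947


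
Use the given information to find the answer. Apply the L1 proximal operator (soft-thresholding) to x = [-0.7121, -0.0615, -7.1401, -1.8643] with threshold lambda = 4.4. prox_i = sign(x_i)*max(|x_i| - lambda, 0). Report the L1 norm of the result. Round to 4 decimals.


Soft-thresholding with lambda = 4.4:
prox(-0.7121) = sign(-0.7121)*max(|-0.7121| - 4.4, 0) = 0.0
prox(-0.0615) = sign(-0.0615)*max(|-0.0615| - 4.4, 0) = 0.0
prox(-7.1401) = sign(-7.1401)*max(|-7.1401| - 4.4, 0) = -2.7401
prox(-1.8643) = sign(-1.8643)*max(|-1.8643| - 4.4, 0) = 0.0
prox(x) = [0.0, 0.0, -2.7401, 0.0]
||prox(x)||_1 = 0.0 + 0.0 + 2.7401 + 0.0 = 2.7401


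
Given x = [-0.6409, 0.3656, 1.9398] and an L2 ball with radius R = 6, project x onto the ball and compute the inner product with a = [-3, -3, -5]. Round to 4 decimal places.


Step 1: Compute ||x|| (intermediates to 6 decimals).
||x|| = sqrt((-0.6409)^2 + 0.3656^2 + 1.9398^2) = 2.075389
Step 2: Project.
Since ||x|| <= R, proj = x (no scaling needed).
proj(x) = [-0.6409, 0.3656, 1.9398]
Step 3: Dot product.
a^T * proj(x) = -3*(-0.6409) - 3*0.3656 - 5*1.9398 = -8.8731


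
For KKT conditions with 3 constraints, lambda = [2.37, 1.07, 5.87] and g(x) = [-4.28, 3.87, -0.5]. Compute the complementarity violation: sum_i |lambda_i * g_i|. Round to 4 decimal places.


KKT complementary slackness check:
lambda_1 * g_1 = 2.37 * -4.28 = -10.1436
lambda_2 * g_2 = 1.07 * 3.87 = 4.1409
lambda_3 * g_3 = 5.87 * -0.5 = -2.935
Total violation = 10.1436 + 4.1409 + 2.935 = 17.2195


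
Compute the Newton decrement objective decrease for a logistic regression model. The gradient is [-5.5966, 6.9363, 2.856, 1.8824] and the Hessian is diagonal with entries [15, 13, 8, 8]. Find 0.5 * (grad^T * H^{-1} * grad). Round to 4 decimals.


Step 1: H is diagonal, so H^(-1) * g = [-0.3731, 0.5336, 0.357, 0.2353].
Step 2: g^T H^(-1) g = sum_i g_i^2 / H_ii
  = (-5.5966)^2/15 + (6.9363)^2/13 + (2.856)^2/8 + (1.8824)^2/8
  = 2.0881 + 3.7009 + 1.0196 + 0.4429 = 7.2516
Step 3: Objective decrease = 0.5 * g^T H^(-1) g = 3.6258


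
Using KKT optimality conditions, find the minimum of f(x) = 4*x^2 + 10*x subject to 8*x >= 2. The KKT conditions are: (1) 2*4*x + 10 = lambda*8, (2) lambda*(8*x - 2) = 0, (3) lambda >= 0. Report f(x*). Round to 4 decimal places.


Step 1: Try lambda = 0 (constraint inactive).
x_unc = -10/(2*4) = -1.25
Check: 8*-1.25 = -10.0 < 2 -- violated!
Step 2: Constraint must be active: 8*x = 2
x* = 2/8 = 0.25
lambda = (2*4*0.25 + 10)/8 = 1.5
Step 3: Compute optimal value.
f(x*) = 4*0.25^2 + 10*0.25 = 2.75


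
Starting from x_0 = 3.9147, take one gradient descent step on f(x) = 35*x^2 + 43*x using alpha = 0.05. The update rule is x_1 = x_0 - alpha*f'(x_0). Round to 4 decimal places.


We compute the gradient at x_0 and apply the update.
f'(x) = 70*x + 43
f'(3.9147) = 70*3.9147 + 43 = 317.029
x_1 = 3.9147 - 0.05*317.029 = -11.9368


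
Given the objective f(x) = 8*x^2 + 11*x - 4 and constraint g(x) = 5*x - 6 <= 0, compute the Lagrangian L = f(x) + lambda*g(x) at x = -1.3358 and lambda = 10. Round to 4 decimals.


Step 1: Evaluate f(x).
f(-1.3358) = 8*(-1.3358)^2 + 11*(-1.3358) - 4 = -4.4189
Step 2: Evaluate g(x).
g(-1.3358) = 5*-1.3358 - 6 = -12.679
Step 3: Compute Lagrangian.
L = -4.4189 + 10*-12.679 = -131.2089
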